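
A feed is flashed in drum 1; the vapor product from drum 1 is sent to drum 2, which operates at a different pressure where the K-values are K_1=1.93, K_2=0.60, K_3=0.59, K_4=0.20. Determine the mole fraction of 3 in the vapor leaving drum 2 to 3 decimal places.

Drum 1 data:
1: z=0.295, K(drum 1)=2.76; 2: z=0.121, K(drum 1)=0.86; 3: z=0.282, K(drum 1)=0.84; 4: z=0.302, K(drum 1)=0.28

Drum 1:
Material balance + equilibrium reduce to Σ zᵢ(Kᵢ−1)/(1+ψ₁(Kᵢ−1)) = 0.
g(0) = ΣzᵢKᵢ − 1 = 0.240 and g(1) = 1 − Σzᵢ/Kᵢ = -0.662, so a root lies in (0, 1).
Newton iteration, ψ₁⁰ = 0.5:
  ψ₁ = 0.500: g = -0.1308, g' = -0.652 → ψ₁ = 0.299
  ψ₁ = 0.299: g = -0.0022, g' = -0.657 → ψ₁ = 0.296
Converged at ψ₁ = 0.296.
Drum-1 compositions:
  1: x = 0.194, y = 0.535
  2: x = 0.126, y = 0.109
  3: x = 0.296, y = 0.249
  4: x = 0.384, y = 0.107
Drum-2 feed = drum-1 vapor: z₂ = (0.5353, 0.1086, 0.2487, 0.1075).
Drum 2:
Let ψ₂ = V/F and solve Σ zᵢ(Kᵢ−1)/(1+ψ₂(Kᵢ−1)) = 0.
g(0) = ΣzᵢKᵢ − 1 = 0.267 and g(1) = 1 − Σzᵢ/Kᵢ = -0.417, so a root lies in (0, 1).
Newton–Raphson from ψ₂ = 0.5:
  ψ₂ = 0.500: g = 0.0140, g' = -0.500 → ψ₂ = 0.528
Converged at ψ₂ = 0.528.
  1: x = 0.359, y = 0.693
  2: x = 0.138, y = 0.083
  3: x = 0.317, y = 0.187
  4: x = 0.186, y = 0.037

y_3 (drum 2) = 0.187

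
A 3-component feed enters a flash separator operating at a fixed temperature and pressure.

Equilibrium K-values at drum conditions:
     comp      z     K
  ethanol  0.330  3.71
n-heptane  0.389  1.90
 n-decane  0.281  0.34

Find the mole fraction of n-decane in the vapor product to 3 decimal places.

Material balance + equilibrium reduce to Σ zᵢ(Kᵢ−1)/(1+V/F(Kᵢ−1)) = 0.
Check two-phase: ΣzᵢKᵢ = 2.059 > 1 and Σzᵢ/Kᵢ = 1.120 > 1, so g(0) = 1.059 > 0 and g(1) = -0.120 < 0.
Newton–Raphson from V/F = 0.5:
  V/F = 0.500: g = 0.3444, g' = -0.860 → V/F = 0.901
  V/F = 0.901: g = -0.0040, g' = -1.045 → V/F = 0.897
Converged at V/F = 0.897.
Compositions from xᵢ = zᵢ/(1+V/F(Kᵢ−1)), yᵢ = Kᵢxᵢ:
  ethanol: x = 0.096, y = 0.357
  n-heptane: x = 0.215, y = 0.409
  n-decane: x = 0.689, y = 0.234

y_n-decane = 0.234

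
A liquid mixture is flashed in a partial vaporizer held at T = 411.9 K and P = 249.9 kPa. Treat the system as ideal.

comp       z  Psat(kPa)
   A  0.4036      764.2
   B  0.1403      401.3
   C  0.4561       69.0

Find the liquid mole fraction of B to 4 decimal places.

Raoult's law: Kᵢ = Pᵢˢᵃᵗ/P = Pᵢˢᵃᵗ/249.9.
  K_A = 764.2/249.9 = 3.058023, K_B = 401.3/249.9 = 1.605842, K_C = 69.0/249.9 = 0.276110
Let ψ = V/F and solve Σ zᵢ(Kᵢ−1)/(1+ψ(Kᵢ−1)) = 0.
Feasibility: ΣzᵢKᵢ = 1.5855, Σzᵢ/Kᵢ = 1.8712 — both > 1, two phases present.
Newton iteration, ψ⁰ = 0.5:
  ψ = 0.5000: g = -0.04285, g' = -1.0326 → ψ = 0.4585
  ψ = 0.4585: g = -0.00031, g' = -1.0195 → ψ = 0.4582
Converged at ψ = 0.4582.
Compositions from xᵢ = zᵢ/(1+ψ(Kᵢ−1)), yᵢ = Kᵢxᵢ:
  A: x = 0.2077, y = 0.6352
  B: x = 0.1098, y = 0.1763
  C: x = 0.6825, y = 0.1884

x_B = 0.1098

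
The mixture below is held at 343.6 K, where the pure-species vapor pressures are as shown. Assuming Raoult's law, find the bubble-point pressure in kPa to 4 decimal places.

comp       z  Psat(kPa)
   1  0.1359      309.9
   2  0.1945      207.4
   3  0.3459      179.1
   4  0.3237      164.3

At the bubble point ψ → 0, so ΣzᵢKᵢ = 1 with Kᵢ = Pᵢˢᵃᵗ/P ⇒ P = ΣzᵢPᵢˢᵃᵗ.
P = 0.1359·309.9 + 0.1945·207.4 + 0.3459·179.1 + 0.3237·164.3 = 197.5893 kPa

Pbub = 197.5893 kPa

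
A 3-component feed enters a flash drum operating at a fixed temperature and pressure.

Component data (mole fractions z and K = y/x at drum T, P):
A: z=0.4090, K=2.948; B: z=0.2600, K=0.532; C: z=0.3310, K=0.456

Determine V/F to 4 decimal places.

Newton iteration, V/F⁰ = 0.68:
  V/F = 0.6800: g = -0.12153, g' = -0.6565 → V/F = 0.4949
  V/F = 0.4949: g = 0.00091, g' = -0.6822 → V/F = 0.4962
Converged at V/F = 0.4962.

V/F = 0.4962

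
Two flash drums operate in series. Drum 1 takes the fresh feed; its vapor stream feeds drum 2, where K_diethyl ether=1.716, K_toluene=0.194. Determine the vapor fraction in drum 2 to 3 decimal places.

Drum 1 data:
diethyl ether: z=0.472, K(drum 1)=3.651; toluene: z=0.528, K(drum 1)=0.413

V/F (drum 2) = 0.349

Drum 1:
Let ψ₁ = V/F and solve Σ zᵢ(Kᵢ−1)/(1+ψ₁(Kᵢ−1)) = 0.
g(0) = ΣzᵢKᵢ − 1 = 0.941 and g(1) = 1 − Σzᵢ/Kᵢ = -0.408, so a root lies in (0, 1).
Binary case is linear: z₁(K₁−1)(1+ψ₁(K₂−1)) + z₂(K₂−1)(1+ψ₁(K₁−1)) = 0
⇒ ψ₁ = [z₁(K₁−1)+z₂(K₂−1)] / [−(K₁−1)(K₂−1)] = 0.9413/1.5561 = 0.605
Drum-1 compositions:
  diethyl ether: x = 0.181, y = 0.662
  toluene: x = 0.819, y = 0.338
Drum-2 feed = drum-1 vapor: z₂ = (0.6619, 0.3381).
Drum 2:
Let ψ₂ = V/F and solve Σ zᵢ(Kᵢ−1)/(1+ψ₂(Kᵢ−1)) = 0.
Check two-phase: ΣzᵢKᵢ = 1.201 > 1 and Σzᵢ/Kᵢ = 2.129 > 1, so g(0) = 0.201 > 0 and g(1) = -1.129 < 0.
Newton iteration, ψ₂⁰ = 0.41:
  ψ₂ = 0.410: g = -0.0407, g' = -0.693 → ψ₂ = 0.351
  ψ₂ = 0.351: g = -0.0015, g' = -0.644 → ψ₂ = 0.349
Converged at ψ₂ = 0.349.
  diethyl ether: x = 0.530, y = 0.909
  toluene: x = 0.470, y = 0.091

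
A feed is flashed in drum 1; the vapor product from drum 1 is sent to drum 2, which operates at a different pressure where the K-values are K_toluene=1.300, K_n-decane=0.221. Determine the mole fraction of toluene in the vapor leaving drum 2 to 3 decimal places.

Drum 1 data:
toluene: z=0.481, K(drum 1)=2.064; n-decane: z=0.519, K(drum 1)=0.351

Drum 1:
Let ψ₁ = V/F and solve Σ zᵢ(Kᵢ−1)/(1+ψ₁(Kᵢ−1)) = 0.
g(0) = ΣzᵢKᵢ − 1 = 0.175 and g(1) = 1 − Σzᵢ/Kᵢ = -0.712, so a root lies in (0, 1).
Newton–Raphson from ψ₁ = 0.54:
  ψ₁ = 0.540: g = -0.1935, g' = -0.738 → ψ₁ = 0.278
  ψ₁ = 0.278: g = -0.0158, g' = -0.650 → ψ₁ = 0.253
Converged at ψ₁ = 0.253.
Drum-1 compositions:
  toluene: x = 0.379, y = 0.782
  n-decane: x = 0.621, y = 0.218
Drum-2 feed = drum-1 vapor: z₂ = (0.7820, 0.2180).
Drum 2:
Rachford–Rice: g(ψ₂) = Σ zᵢ(Kᵢ−1)/(1+ψ₂(Kᵢ−1)) = 0.
Check two-phase: ΣzᵢKᵢ = 1.065 > 1 and Σzᵢ/Kᵢ = 1.588 > 1, so g(0) = 0.065 > 0 and g(1) = -0.588 < 0.
Newton–Raphson from ψ₂ = 0.5:
  ψ₂ = 0.500: g = -0.0742, g' = -0.408 → ψ₂ = 0.318
  ψ₂ = 0.318: g = -0.0117, g' = -0.293 → ψ₂ = 0.278
  ψ₂ = 0.278: g = -0.0003, g' = -0.276 → ψ₂ = 0.277
Converged at ψ₂ = 0.277.
  toluene: x = 0.722, y = 0.939
  n-decane: x = 0.278, y = 0.061

y_toluene (drum 2) = 0.939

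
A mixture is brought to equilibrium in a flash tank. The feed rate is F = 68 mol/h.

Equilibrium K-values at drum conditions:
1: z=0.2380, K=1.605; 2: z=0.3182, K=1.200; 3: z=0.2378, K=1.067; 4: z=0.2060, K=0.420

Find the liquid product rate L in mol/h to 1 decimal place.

Let β = V/F and solve Σ zᵢ(Kᵢ−1)/(1+β(Kᵢ−1)) = 0.
Feasibility: ΣzᵢKᵢ = 1.1041, Σzᵢ/Kᵢ = 1.1268 — both > 1, two phases present.
Newton iteration, β⁰ = 0.5:
  β = 0.5000: g = 0.01554, g' = -0.2003 → β = 0.5776
  β = 0.5776: g = -0.00057, g' = -0.2158 → β = 0.5749
Converged at β = 0.5749.
Then V = β·F = 0.5749·68 = 39.1 mol/h and L = F − V = 28.9 mol/h.

L = 28.9 mol/h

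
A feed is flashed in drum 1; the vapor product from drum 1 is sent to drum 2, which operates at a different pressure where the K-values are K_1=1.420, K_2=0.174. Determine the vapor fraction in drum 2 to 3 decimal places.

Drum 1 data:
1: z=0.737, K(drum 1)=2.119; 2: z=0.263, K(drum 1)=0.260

Drum 1:
Let ψ₁ = V/F and solve Σ zᵢ(Kᵢ−1)/(1+ψ₁(Kᵢ−1)) = 0.
g(0) = ΣzᵢKᵢ − 1 = 0.630 and g(1) = 1 − Σzᵢ/Kᵢ = -0.359, so a root lies in (0, 1).
Binary case is linear: z₁(K₁−1)(1+ψ₁(K₂−1)) + z₂(K₂−1)(1+ψ₁(K₁−1)) = 0
⇒ ψ₁ = [z₁(K₁−1)+z₂(K₂−1)] / [−(K₁−1)(K₂−1)] = 0.6301/0.8281 = 0.761
Drum-1 compositions:
  1: x = 0.398, y = 0.843
  2: x = 0.602, y = 0.157
Drum-2 feed = drum-1 vapor: z₂ = (0.8435, 0.1565).
Drum 2:
Rachford–Rice: g(ψ₂) = Σ zᵢ(Kᵢ−1)/(1+ψ₂(Kᵢ−1)) = 0.
g(0) = ΣzᵢKᵢ − 1 = 0.225 and g(1) = 1 − Σzᵢ/Kᵢ = -0.493, so a root lies in (0, 1).
Binary case is linear: z₁(K₁−1)(1+ψ₂(K₂−1)) + z₂(K₂−1)(1+ψ₂(K₁−1)) = 0
⇒ ψ₂ = [z₁(K₁−1)+z₂(K₂−1)] / [−(K₁−1)(K₂−1)] = 0.2250/0.3469 = 0.649
  1: x = 0.663, y = 0.941
  2: x = 0.337, y = 0.059

V/F (drum 2) = 0.649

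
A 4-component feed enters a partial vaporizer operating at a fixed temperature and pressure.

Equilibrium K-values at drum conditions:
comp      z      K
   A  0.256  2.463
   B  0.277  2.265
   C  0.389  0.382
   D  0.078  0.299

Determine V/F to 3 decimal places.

Rachford–Rice: g(V/F) = Σ zᵢ(Kᵢ−1)/(1+V/F(Kᵢ−1)) = 0.
Check two-phase: ΣzᵢKᵢ = 1.430 > 1 and Σzᵢ/Kᵢ = 1.505 > 1, so g(0) = 0.430 > 0 and g(1) = -0.505 < 0.
Iterate (Newton) starting at V/F = 0.49:
  V/F = 0.490: g = 0.0064, g' = -0.749 → V/F = 0.498
Converged at V/F = 0.498.

V/F = 0.498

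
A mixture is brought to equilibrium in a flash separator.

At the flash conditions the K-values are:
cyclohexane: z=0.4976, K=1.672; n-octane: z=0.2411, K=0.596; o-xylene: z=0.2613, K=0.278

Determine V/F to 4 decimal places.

Rachford–Rice: g(V/F) = Σ zᵢ(Kᵢ−1)/(1+V/F(Kᵢ−1)) = 0.
g(0) = ΣzᵢKᵢ − 1 = 0.0483 and g(1) = 1 − Σzᵢ/Kᵢ = -0.6421, so a root lies in (0, 1).
Newton–Raphson from V/F = 0.5:
  V/F = 0.5000: g = -0.16701, g' = -0.5213 → V/F = 0.1796
  V/F = 0.1796: g = -0.02342, g' = -0.4045 → V/F = 0.1217
  V/F = 0.1217: g = -0.00017, g' = -0.3993 → V/F = 0.1213
Converged at V/F = 0.1213.

V/F = 0.1213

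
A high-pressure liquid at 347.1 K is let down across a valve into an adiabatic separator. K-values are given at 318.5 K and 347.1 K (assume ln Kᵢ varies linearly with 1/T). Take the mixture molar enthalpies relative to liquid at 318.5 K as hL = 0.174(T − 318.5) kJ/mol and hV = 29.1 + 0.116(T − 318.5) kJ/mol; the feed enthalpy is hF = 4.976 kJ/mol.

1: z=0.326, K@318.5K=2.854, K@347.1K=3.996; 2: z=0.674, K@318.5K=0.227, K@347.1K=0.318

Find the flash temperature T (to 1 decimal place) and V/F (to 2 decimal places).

T = 326.7 K, V/F = 0.12

Adiabatic flash: solve Rachford–Rice at each trial T, then check hF = ψ·hV(T) + (1−ψ)·hL(T).
  T = 318.5 K: K = (2.854, 0.227), RR gives ψ = 0.058, H_out = 1.693 kJ/mol
  T = 347.1 K: K = (3.996, 0.318), RR gives ψ = 0.253, H_out = 11.920 kJ/mol
  T = 332.8 K: K = (3.402, 0.271), RR gives ψ = 0.166, H_out = 7.190 kJ/mol
  T = 325.6 K: K = (3.120, 0.248), RR gives ψ = 0.116, H_out = 4.554 kJ/mol
  T = 329.2 K: K = (3.259, 0.259), RR gives ψ = 0.142, H_out = 5.900 kJ/mol
  T = 327.4 K: K = (3.189, 0.254), RR gives ψ = 0.129, H_out = 5.234 kJ/mol
Linear interpolation between T = 325.6 (H_out = 4.554) and T = 327.4 (H_out = 5.234) on hF = 4.976 gives T ≈ 326.7 K, at which ψ = 0.12.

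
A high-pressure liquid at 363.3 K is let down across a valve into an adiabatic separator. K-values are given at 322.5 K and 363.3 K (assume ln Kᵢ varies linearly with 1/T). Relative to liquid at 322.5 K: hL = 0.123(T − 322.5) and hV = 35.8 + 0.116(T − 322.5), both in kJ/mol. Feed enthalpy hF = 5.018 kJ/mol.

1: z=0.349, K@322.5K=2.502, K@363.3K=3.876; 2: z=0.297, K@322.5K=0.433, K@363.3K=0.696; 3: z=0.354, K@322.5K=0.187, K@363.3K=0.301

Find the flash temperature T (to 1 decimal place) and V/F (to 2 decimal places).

T = 327.9 K, V/F = 0.12

Adiabatic flash: solve Rachford–Rice at each trial T, then check hF = ψ·hV(T) + (1−ψ)·hL(T).
  T = 322.5 K: K = (2.502, 0.433, 0.187), RR gives ψ = 0.064, H_out = 2.287 kJ/mol
  T = 363.3 K: K = (3.876, 0.696, 0.301), RR gives ψ = 0.421, H_out = 19.964 kJ/mol
  T = 342.9 K: K = (3.155, 0.557, 0.241), RR gives ψ = 0.258, H_out = 11.722 kJ/mol
  T = 332.7 K: K = (2.820, 0.493, 0.213), RR gives ψ = 0.169, H_out = 7.279 kJ/mol
  T = 327.6 K: K = (2.659, 0.462, 0.200), RR gives ψ = 0.119, H_out = 4.875 kJ/mol
  T = 330.1 K: K = (2.737, 0.477, 0.206), RR gives ψ = 0.144, H_out = 6.073 kJ/mol
  T = 328.9 K: K = (2.699, 0.470, 0.203), RR gives ψ = 0.132, H_out = 5.503 kJ/mol
Linear interpolation between T = 327.6 (H_out = 4.875) and T = 328.9 (H_out = 5.503) on hF = 5.018 gives T ≈ 327.9 K, at which ψ = 0.12.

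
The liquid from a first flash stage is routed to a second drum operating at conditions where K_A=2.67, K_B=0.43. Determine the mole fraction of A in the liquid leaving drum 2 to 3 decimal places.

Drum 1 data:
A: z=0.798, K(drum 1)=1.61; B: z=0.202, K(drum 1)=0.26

x_A (drum 2) = 0.254

Drum 1:
Material balance + equilibrium reduce to Σ zᵢ(Kᵢ−1)/(1+ψ₁(Kᵢ−1)) = 0.
Feasibility: ΣzᵢKᵢ = 1.337, Σzᵢ/Kᵢ = 1.273 — both > 1, two phases present.
Binary case is linear: z₁(K₁−1)(1+ψ₁(K₂−1)) + z₂(K₂−1)(1+ψ₁(K₁−1)) = 0
⇒ ψ₁ = [z₁(K₁−1)+z₂(K₂−1)] / [−(K₁−1)(K₂−1)] = 0.3373/0.4514 = 0.747
Drum-1 compositions:
  A: x = 0.548, y = 0.883
  B: x = 0.452, y = 0.117
Drum-2 feed = drum-1 liquid: z₂ = (0.5481, 0.4519).
Drum 2:
Let ψ₂ = V/F and solve Σ zᵢ(Kᵢ−1)/(1+ψ₂(Kᵢ−1)) = 0.
g(0) = ΣzᵢKᵢ − 1 = 0.658 and g(1) = 1 − Σzᵢ/Kᵢ = -0.256, so a root lies in (0, 1).
Binary case is linear: z₁(K₁−1)(1+ψ₂(K₂−1)) + z₂(K₂−1)(1+ψ₂(K₁−1)) = 0
⇒ ψ₂ = [z₁(K₁−1)+z₂(K₂−1)] / [−(K₁−1)(K₂−1)] = 0.6579/0.9519 = 0.691
  A: x = 0.254, y = 0.679
  B: x = 0.746, y = 0.321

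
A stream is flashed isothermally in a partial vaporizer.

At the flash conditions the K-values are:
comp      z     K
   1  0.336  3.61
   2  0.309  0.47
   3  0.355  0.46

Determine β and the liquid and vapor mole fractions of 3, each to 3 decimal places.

β = 0.373, x_3 = 0.445, y_3 = 0.205

Let β = V/F and solve Σ zᵢ(Kᵢ−1)/(1+β(Kᵢ−1)) = 0.
Check two-phase: ΣzᵢKᵢ = 1.521 > 1 and Σzᵢ/Kᵢ = 1.522 > 1, so g(0) = 0.521 > 0 and g(1) = -0.522 < 0.
Newton iteration, β⁰ = 0.5:
  β = 0.500: g = -0.1050, g' = -0.786 → β = 0.366
  β = 0.366: g = 0.0060, g' = -0.893 → β = 0.373
Converged at β = 0.373.
Compositions from xᵢ = zᵢ/(1+β(Kᵢ−1)), yᵢ = Kᵢxᵢ:
  1: x = 0.170, y = 0.614
  2: x = 0.385, y = 0.181
  3: x = 0.445, y = 0.205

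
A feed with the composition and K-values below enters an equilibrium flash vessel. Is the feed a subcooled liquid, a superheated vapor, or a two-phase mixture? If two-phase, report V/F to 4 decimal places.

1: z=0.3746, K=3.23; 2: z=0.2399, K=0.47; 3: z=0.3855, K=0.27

two-phase, V/F = 0.2901

ΣzᵢKᵢ = 1.4268; Σzᵢ/Kᵢ = 2.0542.
Both exceed 1, so a two-phase solution exists.
Rachford–Rice: g(ψ) = Σ zᵢ(Kᵢ−1)/(1+ψ(Kᵢ−1)) = 0.
Iterate (Newton) starting at ψ = 0.32:
  ψ = 0.3200: g = -0.03282, g' = -1.0819 → ψ = 0.2897
  ψ = 0.2897: g = 0.00044, g' = -1.1120 → ψ = 0.2901
Converged at ψ = 0.2901.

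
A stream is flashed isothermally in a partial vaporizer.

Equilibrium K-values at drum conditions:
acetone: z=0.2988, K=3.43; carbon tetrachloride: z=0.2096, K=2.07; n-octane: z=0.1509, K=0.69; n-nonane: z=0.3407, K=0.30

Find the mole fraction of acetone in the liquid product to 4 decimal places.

Let ψ = V/F and solve Σ zᵢ(Kᵢ−1)/(1+ψ(Kᵢ−1)) = 0.
Feasibility: ΣzᵢKᵢ = 1.6651, Σzᵢ/Kᵢ = 1.5427 — both > 1, two phases present.
Newton iteration, ψ⁰ = 0.56:
  ψ = 0.5600: g = -0.00106, g' = -0.8832 → ψ = 0.5588
Converged at ψ = 0.5588.
Compositions from xᵢ = zᵢ/(1+ψ(Kᵢ−1)), yᵢ = Kᵢxᵢ:
  acetone: x = 0.1267, y = 0.4347
  carbon tetrachloride: x = 0.1312, y = 0.2715
  n-octane: x = 0.1825, y = 0.1259
  n-nonane: x = 0.5596, y = 0.1679

x_acetone = 0.1267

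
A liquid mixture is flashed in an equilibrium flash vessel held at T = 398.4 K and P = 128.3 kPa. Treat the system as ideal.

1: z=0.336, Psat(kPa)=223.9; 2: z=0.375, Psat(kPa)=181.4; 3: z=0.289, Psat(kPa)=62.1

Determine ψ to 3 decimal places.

ψ = 0.857

Raoult's law: Kᵢ = Pᵢˢᵃᵗ/P = Pᵢˢᵃᵗ/128.3.
  K_1 = 223.9/128.3 = 1.74513, K_2 = 181.4/128.3 = 1.41387, K_3 = 62.1/128.3 = 0.48402
Rachford–Rice: g(ψ) = Σ zᵢ(Kᵢ−1)/(1+ψ(Kᵢ−1)) = 0.
Check two-phase: ΣzᵢKᵢ = 1.256 > 1 and Σzᵢ/Kᵢ = 1.055 > 1, so g(0) = 0.256 > 0 and g(1) = -0.055 < 0.
Iterate (Newton) starting at ψ = 0.59:
  ψ = 0.590: g = 0.0843, g' = -0.291 → ψ = 0.880
  ψ = 0.880: g = -0.0082, g' = -0.361 → ψ = 0.857
Converged at ψ = 0.857.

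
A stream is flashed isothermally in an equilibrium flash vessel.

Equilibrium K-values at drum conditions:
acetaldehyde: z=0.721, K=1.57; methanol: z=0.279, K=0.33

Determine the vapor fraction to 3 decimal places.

Binary case is linear: z₁(K₁−1)(1+ψ(K₂−1)) + z₂(K₂−1)(1+ψ(K₁−1)) = 0
⇒ ψ = [z₁(K₁−1)+z₂(K₂−1)] / [−(K₁−1)(K₂−1)] = 0.2240/0.3819 = 0.587

ψ = 0.587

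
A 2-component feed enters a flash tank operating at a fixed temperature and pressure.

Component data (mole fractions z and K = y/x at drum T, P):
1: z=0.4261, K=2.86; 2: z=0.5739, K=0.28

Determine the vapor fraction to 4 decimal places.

Material balance + equilibrium reduce to Σ zᵢ(Kᵢ−1)/(1+ψ(Kᵢ−1)) = 0.
Feasibility: ΣzᵢKᵢ = 1.3793, Σzᵢ/Kᵢ = 2.1986 — both > 1, two phases present.
Binary case is linear: z₁(K₁−1)(1+ψ(K₂−1)) + z₂(K₂−1)(1+ψ(K₁−1)) = 0
⇒ ψ = [z₁(K₁−1)+z₂(K₂−1)] / [−(K₁−1)(K₂−1)] = 0.37934/1.33920 = 0.2833

ψ = 0.2833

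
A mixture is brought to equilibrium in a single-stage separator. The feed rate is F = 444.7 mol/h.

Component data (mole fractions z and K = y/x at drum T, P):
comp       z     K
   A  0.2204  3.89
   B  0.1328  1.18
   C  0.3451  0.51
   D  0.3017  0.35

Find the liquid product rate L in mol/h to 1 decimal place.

L = 349.6 mol/h

Let ψ = V/F and solve Σ zᵢ(Kᵢ−1)/(1+ψ(Kᵢ−1)) = 0.
g(0) = ΣzᵢKᵢ − 1 = 0.2957 and g(1) = 1 − Σzᵢ/Kᵢ = -0.7079, so a root lies in (0, 1).
Iterate (Newton) starting at ψ = 0.5:
  ψ = 0.5000: g = -0.23205, g' = -0.7367 → ψ = 0.1850
  ψ = 0.1850: g = 0.02932, g' = -1.0505 → ψ = 0.2129
  ψ = 0.2129: g = 0.00095, g' = -0.9845 → ψ = 0.2139
Converged at ψ = 0.2139.
Then V = ψ·F = 0.2139·444.7 = 95.1 mol/h and L = F − V = 349.6 mol/h.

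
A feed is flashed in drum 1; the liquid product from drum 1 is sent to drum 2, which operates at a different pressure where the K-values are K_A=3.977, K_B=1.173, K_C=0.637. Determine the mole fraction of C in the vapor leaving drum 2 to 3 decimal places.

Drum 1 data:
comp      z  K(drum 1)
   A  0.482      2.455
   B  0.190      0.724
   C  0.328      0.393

Drum 1:
Rachford–Rice: g(ψ₁) = Σ zᵢ(Kᵢ−1)/(1+ψ₁(Kᵢ−1)) = 0.
Check two-phase: ΣzᵢKᵢ = 1.450 > 1 and Σzᵢ/Kᵢ = 1.293 > 1, so g(0) = 0.450 > 0 and g(1) = -0.293 < 0.
Newton iteration, ψ₁⁰ = 0.5:
  ψ₁ = 0.500: g = 0.0593, g' = -0.611 → ψ₁ = 0.597
Converged at ψ₁ = 0.597.
Drum-1 compositions:
  A: x = 0.258, y = 0.633
  B: x = 0.228, y = 0.165
  C: x = 0.515, y = 0.202
Drum-2 feed = drum-1 liquid: z₂ = (0.2579, 0.2275, 0.5146).
Drum 2:
Rachford–Rice: g(ψ₂) = Σ zᵢ(Kᵢ−1)/(1+ψ₂(Kᵢ−1)) = 0.
Feasibility: ΣzᵢKᵢ = 1.620, Σzᵢ/Kᵢ = 1.067 — both > 1, two phases present.
Newton–Raphson from ψ₂ = 0.59:
  ψ₂ = 0.590: g = 0.0765, g' = -0.416 → ψ₂ = 0.774
  ψ₂ = 0.774: g = 0.0073, g' = -0.346 → ψ₂ = 0.795
Converged at ψ₂ = 0.795.
  A: x = 0.077, y = 0.305
  B: x = 0.200, y = 0.235
  C: x = 0.723, y = 0.461

y_C (drum 2) = 0.461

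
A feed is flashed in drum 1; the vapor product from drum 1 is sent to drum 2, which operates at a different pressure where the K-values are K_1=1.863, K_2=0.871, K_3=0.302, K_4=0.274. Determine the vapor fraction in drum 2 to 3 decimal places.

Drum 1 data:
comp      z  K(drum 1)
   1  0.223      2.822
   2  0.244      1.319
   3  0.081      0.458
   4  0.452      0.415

V/F (drum 2) = 0.351

Drum 1:
Newton iteration, ψ₁⁰ = 0.48:
  ψ₁ = 0.480: g = -0.1428, g' = -0.572 → ψ₁ = 0.230
  ψ₁ = 0.230: g = 0.0029, g' = -0.627 → ψ₁ = 0.235
Converged at ψ₁ = 0.235.
Drum-1 compositions:
  1: x = 0.156, y = 0.441
  2: x = 0.227, y = 0.299
  3: x = 0.093, y = 0.043
  4: x = 0.524, y = 0.217
Drum-2 feed = drum-1 vapor: z₂ = (0.4406, 0.2994, 0.0425, 0.2175).
Drum 2:
Let ψ₂ = V/F and solve Σ zᵢ(Kᵢ−1)/(1+ψ₂(Kᵢ−1)) = 0.
Check two-phase: ΣzᵢKᵢ = 1.154 > 1 and Σzᵢ/Kᵢ = 1.515 > 1, so g(0) = 0.154 > 0 and g(1) = -0.515 < 0.
Newton iteration, ψ₂⁰ = 0.5:
  ψ₂ = 0.500: g = -0.0691, g' = -0.497 → ψ₂ = 0.361
  ψ₂ = 0.361: g = -0.0042, g' = -0.444 → ψ₂ = 0.351
Converged at ψ₂ = 0.351.
  1: x = 0.338, y = 0.630
  2: x = 0.314, y = 0.273
  3: x = 0.056, y = 0.017
  4: x = 0.292, y = 0.080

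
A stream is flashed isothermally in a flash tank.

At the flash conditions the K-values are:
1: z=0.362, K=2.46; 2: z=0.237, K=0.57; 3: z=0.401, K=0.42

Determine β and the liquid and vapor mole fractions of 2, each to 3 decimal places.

Rachford–Rice: g(β) = Σ zᵢ(Kᵢ−1)/(1+β(Kᵢ−1)) = 0.
g(0) = ΣzᵢKᵢ − 1 = 0.194 and g(1) = 1 − Σzᵢ/Kᵢ = -0.518, so a root lies in (0, 1).
Newton iteration, β⁰ = 0.59:
  β = 0.590: g = -0.2062, g' = -0.613 → β = 0.254
  β = 0.254: g = -0.0014, g' = -0.652 → β = 0.252
Converged at β = 0.252.
Compositions from xᵢ = zᵢ/(1+β(Kᵢ−1)), yᵢ = Kᵢxᵢ:
  1: x = 0.265, y = 0.651
  2: x = 0.266, y = 0.151
  3: x = 0.469, y = 0.197

β = 0.252, x_2 = 0.266, y_2 = 0.151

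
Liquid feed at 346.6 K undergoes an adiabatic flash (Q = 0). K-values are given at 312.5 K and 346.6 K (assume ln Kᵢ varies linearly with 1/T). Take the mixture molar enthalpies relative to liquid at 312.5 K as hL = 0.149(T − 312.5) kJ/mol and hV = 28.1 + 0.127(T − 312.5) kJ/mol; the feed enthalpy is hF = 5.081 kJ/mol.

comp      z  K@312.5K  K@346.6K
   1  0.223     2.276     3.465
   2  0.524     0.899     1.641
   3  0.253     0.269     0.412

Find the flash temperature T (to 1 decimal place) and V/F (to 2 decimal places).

Adiabatic flash: solve Rachford–Rice at each trial T, then check hF = ψ·hV(T) + (1−ψ)·hL(T).
  T = 312.5 K: K = (2.276, 0.899, 0.269), RR gives ψ = 0.099, H_out = 2.770 kJ/mol
  T = 346.6 K: K = (3.465, 1.641, 0.412), RR gives ψ = 1.000, H_out = 32.431 kJ/mol
  T = 329.6 K: K = (2.841, 1.235, 0.337), RR gives ψ = 0.647, H_out = 20.498 kJ/mol
  T = 321.1 K: K = (2.552, 1.059, 0.302), RR gives ψ = 0.397, H_out = 12.370 kJ/mol
  T = 316.8 K: K = (2.412, 0.977, 0.285), RR gives ψ = 0.251, H_out = 7.664 kJ/mol
  T = 314.6 K: K = (2.342, 0.936, 0.277), RR gives ψ = 0.173, H_out = 5.172 kJ/mol
Linear interpolation between T = 312.5 (H_out = 2.770) and T = 314.6 (H_out = 5.172) on hF = 5.081 gives T ≈ 314.5 K, at which ψ = 0.17.

T = 314.5 K, V/F = 0.17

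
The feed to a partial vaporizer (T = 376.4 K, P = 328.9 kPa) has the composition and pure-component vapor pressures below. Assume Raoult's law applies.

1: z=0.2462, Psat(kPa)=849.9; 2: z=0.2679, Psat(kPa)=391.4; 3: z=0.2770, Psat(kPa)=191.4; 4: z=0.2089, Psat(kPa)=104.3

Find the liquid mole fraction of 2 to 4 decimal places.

x_2 = 0.2534

Raoult's law: Kᵢ = Pᵢˢᵃᵗ/P = Pᵢˢᵃᵗ/328.9.
  K_1 = 849.9/328.9 = 2.584068, K_2 = 391.4/328.9 = 1.190027, K_3 = 191.4/328.9 = 0.581940, K_4 = 104.3/328.9 = 0.317118
Material balance + equilibrium reduce to Σ zᵢ(Kᵢ−1)/(1+ψ(Kᵢ−1)) = 0.
g(0) = ΣzᵢKᵢ − 1 = 0.1824 and g(1) = 1 − Σzᵢ/Kᵢ = -0.4551, so a root lies in (0, 1).
Iterate (Newton) starting at ψ = 0.53:
  ψ = 0.5300: g = -0.11408, g' = -0.5097 → ψ = 0.3062
  ψ = 0.3062: g = -0.00244, g' = -0.5082 → ψ = 0.3014
Converged at ψ = 0.3014.
Compositions from xᵢ = zᵢ/(1+ψ(Kᵢ−1)), yᵢ = Kᵢxᵢ:
  1: x = 0.1666, y = 0.4306
  2: x = 0.2534, y = 0.3015
  3: x = 0.3169, y = 0.1844
  4: x = 0.2630, y = 0.0834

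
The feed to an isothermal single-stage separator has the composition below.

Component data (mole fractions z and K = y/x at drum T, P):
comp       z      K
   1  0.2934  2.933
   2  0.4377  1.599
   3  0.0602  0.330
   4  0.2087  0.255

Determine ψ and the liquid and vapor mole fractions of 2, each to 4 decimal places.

ψ = 0.7277, x_2 = 0.3048, y_2 = 0.4874

Rachford–Rice: g(ψ) = Σ zᵢ(Kᵢ−1)/(1+ψ(Kᵢ−1)) = 0.
Feasibility: ΣzᵢKᵢ = 1.6335, Σzᵢ/Kᵢ = 1.3746 — both > 1, two phases present.
Newton iteration, ψ⁰ = 0.69:
  ψ = 0.6900: g = 0.03356, g' = -0.8639 → ψ = 0.7288
  ψ = 0.7288: g = -0.00110, g' = -0.9229 → ψ = 0.7277
Converged at ψ = 0.7277.
Compositions from xᵢ = zᵢ/(1+ψ(Kᵢ−1)), yᵢ = Kᵢxᵢ:
  1: x = 0.1219, y = 0.3576
  2: x = 0.3048, y = 0.4874
  3: x = 0.1175, y = 0.0388
  4: x = 0.4558, y = 0.1162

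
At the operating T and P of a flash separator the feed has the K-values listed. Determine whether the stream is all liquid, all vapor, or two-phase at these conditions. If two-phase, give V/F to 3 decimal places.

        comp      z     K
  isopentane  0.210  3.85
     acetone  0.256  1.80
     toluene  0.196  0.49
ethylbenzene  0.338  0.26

two-phase, V/F = 0.350

ΣzᵢKᵢ = 1.453; Σzᵢ/Kᵢ = 1.897.
Both exceed 1, so a two-phase solution exists.
Rachford–Rice: g(ψ) = Σ zᵢ(Kᵢ−1)/(1+ψ(Kᵢ−1)) = 0.
Newton iteration, ψ⁰ = 0.5:
  ψ = 0.500: g = -0.1381, g' = -0.932 → ψ = 0.352
  ψ = 0.352: g = -0.0013, g' = -0.939 → ψ = 0.350
Converged at ψ = 0.350.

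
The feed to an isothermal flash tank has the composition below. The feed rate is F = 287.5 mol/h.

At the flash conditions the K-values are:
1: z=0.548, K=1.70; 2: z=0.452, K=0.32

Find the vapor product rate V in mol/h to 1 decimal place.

Iterate (Newton) starting at V/F = 0.5:
  V/F = 0.500: g = -0.1815, g' = -0.627 → V/F = 0.211
  V/F = 0.211: g = -0.0244, g' = -0.489 → V/F = 0.161
  V/F = 0.161: g = -0.0002, g' = -0.480 → V/F = 0.160
Converged at V/F = 0.160.
Then V = V/F·F = 0.1602·287.5 = 46.0 mol/h and L = F − V = 241.5 mol/h.

V = 46.0 mol/h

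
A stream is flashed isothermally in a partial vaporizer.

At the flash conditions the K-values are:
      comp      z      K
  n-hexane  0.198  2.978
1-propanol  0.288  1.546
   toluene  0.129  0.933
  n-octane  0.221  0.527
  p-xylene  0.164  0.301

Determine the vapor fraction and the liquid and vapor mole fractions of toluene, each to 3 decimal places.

Material balance + equilibrium reduce to Σ zᵢ(Kᵢ−1)/(1+ψ(Kᵢ−1)) = 0.
g(0) = ΣzᵢKᵢ − 1 = 0.321 and g(1) = 1 − Σzᵢ/Kᵢ = -0.355, so a root lies in (0, 1).
Newton iteration, ψ⁰ = 0.5:
  ψ = 0.500: g = -0.0017, g' = -0.524 → ψ = 0.497
Converged at ψ = 0.497.
Compositions from xᵢ = zᵢ/(1+ψ(Kᵢ−1)), yᵢ = Kᵢxᵢ:
  n-hexane: x = 0.100, y = 0.297
  1-propanol: x = 0.227, y = 0.350
  toluene: x = 0.133, y = 0.125
  n-octane: x = 0.289, y = 0.152
  p-xylene: x = 0.251, y = 0.076

ψ = 0.497, x_toluene = 0.133, y_toluene = 0.125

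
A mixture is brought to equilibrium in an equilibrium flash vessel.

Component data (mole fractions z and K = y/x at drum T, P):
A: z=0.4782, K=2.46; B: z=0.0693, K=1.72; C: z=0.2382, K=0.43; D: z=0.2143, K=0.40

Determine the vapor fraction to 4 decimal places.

Material balance + equilibrium reduce to Σ zᵢ(Kᵢ−1)/(1+ψ(Kᵢ−1)) = 0.
Feasibility: ΣzᵢKᵢ = 1.4837, Σzᵢ/Kᵢ = 1.3244 — both > 1, two phases present.
Newton iteration, ψ⁰ = 0.5:
  ψ = 0.5000: g = 0.06668, g' = -0.6688 → ψ = 0.5997
  ψ = 0.5997: g = -0.00004, g' = -0.6742 → ψ = 0.5996
Converged at ψ = 0.5996.

ψ = 0.5996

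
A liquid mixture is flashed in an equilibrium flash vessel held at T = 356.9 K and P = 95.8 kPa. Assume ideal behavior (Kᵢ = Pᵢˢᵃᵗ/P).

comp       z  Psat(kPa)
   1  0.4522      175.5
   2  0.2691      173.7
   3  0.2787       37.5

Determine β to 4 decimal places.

Raoult's law: Kᵢ = Pᵢˢᵃᵗ/P = Pᵢˢᵃᵗ/95.8.
  K_1 = 175.5/95.8 = 1.831942, K_2 = 173.7/95.8 = 1.813152, K_3 = 37.5/95.8 = 0.391441
Let β = V/F and solve Σ zᵢ(Kᵢ−1)/(1+β(Kᵢ−1)) = 0.
Feasibility: ΣzᵢKᵢ = 1.4254, Σzᵢ/Kᵢ = 1.1072 — both > 1, two phases present.
Iterate (Newton) starting at β = 0.56:
  β = 0.5600: g = 0.14971, g' = -0.4672 → β = 0.8804
  β = 0.8804: g = -0.02071, g' = -0.6437 → β = 0.8483
  β = 0.8483: g = -0.00054, g' = -0.6109 → β = 0.8474
Converged at β = 0.8474.

β = 0.8474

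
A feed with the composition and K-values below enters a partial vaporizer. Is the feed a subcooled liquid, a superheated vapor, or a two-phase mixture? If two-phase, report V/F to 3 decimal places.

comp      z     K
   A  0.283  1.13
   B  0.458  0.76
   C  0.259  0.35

subcooled liquid

ΣzᵢKᵢ = 0.759; Σzᵢ/Kᵢ = 1.593.
Since ΣzᵢKᵢ < 1 the mixture is below its bubble point — single liquid phase.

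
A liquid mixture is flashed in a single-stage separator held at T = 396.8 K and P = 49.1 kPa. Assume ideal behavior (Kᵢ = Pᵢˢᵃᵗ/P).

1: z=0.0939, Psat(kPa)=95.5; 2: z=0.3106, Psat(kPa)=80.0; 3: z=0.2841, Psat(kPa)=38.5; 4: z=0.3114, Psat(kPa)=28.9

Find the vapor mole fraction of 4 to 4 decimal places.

Raoult's law: Kᵢ = Pᵢˢᵃᵗ/P = Pᵢˢᵃᵗ/49.1.
  K_1 = 95.5/49.1 = 1.945010, K_2 = 80.0/49.1 = 1.629328, K_3 = 38.5/49.1 = 0.784114, K_4 = 28.9/49.1 = 0.588595
Material balance + equilibrium reduce to Σ zᵢ(Kᵢ−1)/(1+V/F(Kᵢ−1)) = 0.
Feasibility: ΣzᵢKᵢ = 1.0948, Σzᵢ/Kᵢ = 1.1303 — both > 1, two phases present.
Newton iteration, V/F⁰ = 0.5:
  V/F = 0.5000: g = -0.02110, g' = -0.2100 → V/F = 0.3995
  V/F = 0.3995: g = 0.00017, g' = -0.2141 → V/F = 0.4004
Converged at V/F = 0.4004.
Compositions from xᵢ = zᵢ/(1+V/F(Kᵢ−1)), yᵢ = Kᵢxᵢ:
  1: x = 0.0681, y = 0.1325
  2: x = 0.2481, y = 0.4042
  3: x = 0.3110, y = 0.2438
  4: x = 0.3728, y = 0.2194

y_4 = 0.2194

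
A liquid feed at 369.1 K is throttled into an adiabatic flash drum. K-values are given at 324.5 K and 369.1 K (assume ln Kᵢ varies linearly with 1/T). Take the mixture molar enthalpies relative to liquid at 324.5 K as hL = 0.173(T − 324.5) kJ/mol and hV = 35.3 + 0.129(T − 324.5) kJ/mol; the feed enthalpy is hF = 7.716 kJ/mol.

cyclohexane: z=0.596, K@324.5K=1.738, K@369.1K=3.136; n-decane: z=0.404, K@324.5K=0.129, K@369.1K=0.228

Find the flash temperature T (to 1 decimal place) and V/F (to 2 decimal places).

T = 328.0 K, V/F = 0.20

Adiabatic flash: solve Rachford–Rice at each trial T, then check hF = ψ·hV(T) + (1−ψ)·hL(T).
  T = 324.5 K: K = (1.738, 0.129), RR gives ψ = 0.137, H_out = 4.831 kJ/mol
  T = 369.1 K: K = (3.136, 0.228), RR gives ψ = 0.583, H_out = 27.148 kJ/mol
  T = 346.8 K: K = (2.379, 0.175), RR gives ψ = 0.429, H_out = 18.589 kJ/mol
  T = 335.6 K: K = (2.043, 0.151), RR gives ψ = 0.314, H_out = 12.864 kJ/mol
  T = 330.1 K: K = (1.888, 0.140), RR gives ψ = 0.238, H_out = 9.309 kJ/mol
  T = 327.3 K: K = (1.812, 0.134), RR gives ψ = 0.191, H_out = 7.204 kJ/mol
  T = 328.7 K: K = (1.850, 0.137), RR gives ψ = 0.215, H_out = 8.286 kJ/mol
Linear interpolation between T = 327.3 (H_out = 7.204) and T = 328.7 (H_out = 8.286) on hF = 7.716 gives T ≈ 328.0 K, at which ψ = 0.20.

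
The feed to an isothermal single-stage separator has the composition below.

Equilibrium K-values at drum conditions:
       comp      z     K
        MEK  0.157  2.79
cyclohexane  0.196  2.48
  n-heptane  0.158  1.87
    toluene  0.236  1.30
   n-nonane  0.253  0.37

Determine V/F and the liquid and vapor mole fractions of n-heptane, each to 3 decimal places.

Material balance + equilibrium reduce to Σ zᵢ(Kᵢ−1)/(1+V/F(Kᵢ−1)) = 0.
g(0) = ΣzᵢKᵢ − 1 = 0.620 and g(1) = 1 − Σzᵢ/Kᵢ = -0.085, so a root lies in (0, 1).
Iterate (Newton) starting at V/F = 0.63:
  V/F = 0.630: g = 0.1662, g' = -0.567 → V/F = 0.923
  V/F = 0.923: g = -0.0207, g' = -0.772 → V/F = 0.896
Converged at V/F = 0.896.
Compositions from xᵢ = zᵢ/(1+V/F(Kᵢ−1)), yᵢ = Kᵢxᵢ:
  MEK: x = 0.060, y = 0.168
  cyclohexane: x = 0.084, y = 0.209
  n-heptane: x = 0.089, y = 0.166
  toluene: x = 0.186, y = 0.242
  n-nonane: x = 0.581, y = 0.215

V/F = 0.896, x_n-heptane = 0.089, y_n-heptane = 0.166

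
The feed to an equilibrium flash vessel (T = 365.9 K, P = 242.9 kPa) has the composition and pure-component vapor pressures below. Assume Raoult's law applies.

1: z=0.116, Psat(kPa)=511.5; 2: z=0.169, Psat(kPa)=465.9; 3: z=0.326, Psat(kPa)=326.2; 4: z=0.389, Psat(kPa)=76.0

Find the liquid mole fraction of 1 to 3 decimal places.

Raoult's law: Kᵢ = Pᵢˢᵃᵗ/P = Pᵢˢᵃᵗ/242.9.
  K_1 = 511.5/242.9 = 2.10580, K_2 = 465.9/242.9 = 1.91807, K_3 = 326.2/242.9 = 1.34294, K_4 = 76.0/242.9 = 0.31289
Newton iteration, ψ⁰ = 0.5:
  ψ = 0.500: g = -0.1228, g' = -0.580 → ψ = 0.288
  ψ = 0.288: g = -0.0116, g' = -0.488 → ψ = 0.264
Converged at ψ = 0.264.
Compositions from xᵢ = zᵢ/(1+ψ(Kᵢ−1)), yᵢ = Kᵢxᵢ:
  1: x = 0.090, y = 0.189
  2: x = 0.136, y = 0.261
  3: x = 0.299, y = 0.401
  4: x = 0.475, y = 0.149

x_1 = 0.090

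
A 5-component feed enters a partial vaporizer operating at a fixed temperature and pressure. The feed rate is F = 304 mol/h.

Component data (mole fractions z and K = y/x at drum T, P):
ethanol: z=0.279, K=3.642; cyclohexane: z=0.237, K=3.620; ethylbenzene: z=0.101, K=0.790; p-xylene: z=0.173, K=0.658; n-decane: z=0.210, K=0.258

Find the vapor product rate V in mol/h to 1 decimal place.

Material balance + equilibrium reduce to Σ zᵢ(Kᵢ−1)/(1+ψ(Kᵢ−1)) = 0.
g(0) = ΣzᵢKᵢ − 1 = 1.122 and g(1) = 1 − Σzᵢ/Kᵢ = -0.347, so a root lies in (0, 1).
Iterate (Newton) starting at ψ = 0.5:
  ψ = 0.500: g = 0.2436, g' = -0.994 → ψ = 0.745
  ψ = 0.745: g = 0.0056, g' = -1.029 → ψ = 0.751
Converged at ψ = 0.751.
Then V = ψ·F = 0.7505·304 = 228.2 mol/h and L = F − V = 75.8 mol/h.

V = 228.2 mol/h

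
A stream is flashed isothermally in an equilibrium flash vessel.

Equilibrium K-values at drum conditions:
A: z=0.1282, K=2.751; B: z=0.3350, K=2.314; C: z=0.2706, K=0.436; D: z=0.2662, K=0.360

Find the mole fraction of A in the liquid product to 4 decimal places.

Let ψ = V/F and solve Σ zᵢ(Kᵢ−1)/(1+ψ(Kᵢ−1)) = 0.
Feasibility: ΣzᵢKᵢ = 1.3417, Σzᵢ/Kᵢ = 1.5515 — both > 1, two phases present.
Newton iteration, ψ⁰ = 0.55:
  ψ = 0.5500: g = -0.11429, g' = -0.7375 → ψ = 0.3950
  ψ = 0.3950: g = -0.00191, g' = -0.7258 → ψ = 0.3924
Converged at ψ = 0.3924.
Compositions from xᵢ = zᵢ/(1+ψ(Kᵢ−1)), yᵢ = Kᵢxᵢ:
  A: x = 0.0760, y = 0.2090
  B: x = 0.2210, y = 0.5115
  C: x = 0.3475, y = 0.1515
  D: x = 0.3555, y = 0.1280

x_A = 0.0760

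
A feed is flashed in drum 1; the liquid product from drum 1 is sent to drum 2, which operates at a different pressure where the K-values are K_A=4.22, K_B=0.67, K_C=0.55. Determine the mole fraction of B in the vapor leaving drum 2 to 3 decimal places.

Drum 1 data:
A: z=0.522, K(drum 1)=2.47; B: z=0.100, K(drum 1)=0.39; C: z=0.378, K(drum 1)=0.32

Drum 1:
Let ψ₁ = V/F and solve Σ zᵢ(Kᵢ−1)/(1+ψ₁(Kᵢ−1)) = 0.
Feasibility: ΣzᵢKᵢ = 1.449, Σzᵢ/Kᵢ = 1.649 — both > 1, two phases present.
Iterate (Newton) starting at ψ₁ = 0.44:
  ψ₁ = 0.440: g = 0.0158, g' = -0.841 → ψ₁ = 0.459
Converged at ψ₁ = 0.459.
Drum-1 compositions:
  A: x = 0.312, y = 0.770
  B: x = 0.139, y = 0.054
  C: x = 0.549, y = 0.176
Drum-2 feed = drum-1 liquid: z₂ = (0.3118, 0.1389, 0.5494).
Drum 2:
Newton iteration, ψ₂⁰ = 0.5:
  ψ₂ = 0.500: g = 0.0107, g' = -0.681 → ψ₂ = 0.516
Converged at ψ₂ = 0.516.
  A: x = 0.117, y = 0.494
  B: x = 0.167, y = 0.112
  C: x = 0.716, y = 0.394

y_B (drum 2) = 0.112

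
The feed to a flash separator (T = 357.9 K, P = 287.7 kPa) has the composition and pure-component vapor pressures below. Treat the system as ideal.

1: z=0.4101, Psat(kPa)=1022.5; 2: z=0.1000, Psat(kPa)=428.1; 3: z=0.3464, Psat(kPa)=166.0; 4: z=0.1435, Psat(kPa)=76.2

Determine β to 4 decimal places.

β = 0.6834

Raoult's law: Kᵢ = Pᵢˢᵃᵗ/P = Pᵢˢᵃᵗ/287.7.
  K_1 = 1022.5/287.7 = 3.554049, K_2 = 428.1/287.7 = 1.488008, K_3 = 166.0/287.7 = 0.576990, K_4 = 76.2/287.7 = 0.264859
Material balance + equilibrium reduce to Σ zᵢ(Kᵢ−1)/(1+β(Kᵢ−1)) = 0.
Check two-phase: ΣzᵢKᵢ = 1.8442 > 1 and Σzᵢ/Kᵢ = 1.3247 > 1, so g(0) = 0.8442 > 0 and g(1) = -0.3247 < 0.
Iterate (Newton) starting at β = 0.5:
  β = 0.5000: g = 0.14658, g' = -0.8249 → β = 0.6777
  β = 0.6777: g = 0.00458, g' = -0.8020 → β = 0.6834
Converged at β = 0.6834.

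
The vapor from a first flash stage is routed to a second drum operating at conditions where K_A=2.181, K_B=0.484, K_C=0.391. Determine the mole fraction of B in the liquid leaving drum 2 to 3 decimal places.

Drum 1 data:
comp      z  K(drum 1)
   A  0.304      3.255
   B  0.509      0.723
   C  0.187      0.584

x_B (drum 2) = 0.511

Drum 1:
Let ψ₁ = V/F and solve Σ zᵢ(Kᵢ−1)/(1+ψ₁(Kᵢ−1)) = 0.
Check two-phase: ΣzᵢKᵢ = 1.467 > 1 and Σzᵢ/Kᵢ = 1.118 > 1, so g(0) = 0.467 > 0 and g(1) = -0.118 < 0.
Newton–Raphson from ψ₁ = 0.44:
  ψ₁ = 0.440: g = 0.0883, g' = -0.489 → ψ₁ = 0.621
  ψ₁ = 0.621: g = 0.0105, g' = -0.384 → ψ₁ = 0.648
  ψ₁ = 0.648: g = 0.0001, g' = -0.374 → ψ₁ = 0.649
Converged at ψ₁ = 0.649.
Drum-1 compositions:
  A: x = 0.123, y = 0.402
  B: x = 0.620, y = 0.449
  C: x = 0.256, y = 0.150
Drum-2 feed = drum-1 vapor: z₂ = (0.4019, 0.4486, 0.1496).
Drum 2:
Let ψ₂ = V/F and solve Σ zᵢ(Kᵢ−1)/(1+ψ₂(Kᵢ−1)) = 0.
Feasibility: ΣzᵢKᵢ = 1.152, Σzᵢ/Kᵢ = 1.494 — both > 1, two phases present.
Newton iteration, ψ₂⁰ = 0.64:
  ψ₂ = 0.640: g = -0.2246, g' = -0.597 → ψ₂ = 0.264
  ψ₂ = 0.264: g = -0.0146, g' = -0.565 → ψ₂ = 0.238
Converged at ψ₂ = 0.238.
  A: x = 0.314, y = 0.684
  B: x = 0.511, y = 0.248
  C: x = 0.175, y = 0.068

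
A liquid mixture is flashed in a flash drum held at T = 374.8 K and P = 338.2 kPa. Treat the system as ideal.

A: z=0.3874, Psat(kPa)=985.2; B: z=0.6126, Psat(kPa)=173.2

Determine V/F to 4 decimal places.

V/F = 0.4738

Raoult's law: Kᵢ = Pᵢˢᵃᵗ/P = Pᵢˢᵃᵗ/338.2.
  K_A = 985.2/338.2 = 2.913069, K_B = 173.2/338.2 = 0.512123
Material balance + equilibrium reduce to Σ zᵢ(Kᵢ−1)/(1+V/F(Kᵢ−1)) = 0.
Check two-phase: ΣzᵢKᵢ = 1.4422 > 1 and Σzᵢ/Kᵢ = 1.3292 > 1, so g(0) = 0.4422 > 0 and g(1) = -0.3292 < 0.
Iterate (Newton) starting at V/F = 0.5:
  V/F = 0.5000: g = -0.01651, g' = -0.6255 → V/F = 0.4736
  V/F = 0.4736: g = 0.00015, g' = -0.6369 → V/F = 0.4738
Converged at V/F = 0.4738.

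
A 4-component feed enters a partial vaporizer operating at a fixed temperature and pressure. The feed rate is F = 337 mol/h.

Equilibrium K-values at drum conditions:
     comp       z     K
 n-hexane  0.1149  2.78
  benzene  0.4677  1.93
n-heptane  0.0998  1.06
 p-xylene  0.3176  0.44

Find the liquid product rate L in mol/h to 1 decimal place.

L = 56.4 mol/h

Material balance + equilibrium reduce to Σ zᵢ(Kᵢ−1)/(1+β(Kᵢ−1)) = 0.
Feasibility: ΣzᵢKᵢ = 1.4676, Σzᵢ/Kᵢ = 1.0996 — both > 1, two phases present.
Newton iteration, β⁰ = 0.6:
  β = 0.6000: g = 0.11600, g' = -0.4780 → β = 0.8427
  β = 0.8427: g = -0.00542, g' = -0.5428 → β = 0.8327
  β = 0.8327: g = -0.00003, g' = -0.5376 → β = 0.8326
Converged at β = 0.8326.
Then V = β·F = 0.8326·337 = 280.6 mol/h and L = F − V = 56.4 mol/h.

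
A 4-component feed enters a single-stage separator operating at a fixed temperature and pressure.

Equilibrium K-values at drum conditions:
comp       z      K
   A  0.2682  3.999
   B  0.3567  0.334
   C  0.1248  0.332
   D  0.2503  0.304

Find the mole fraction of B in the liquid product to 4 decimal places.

x_B = 0.3970

Material balance + equilibrium reduce to Σ zᵢ(Kᵢ−1)/(1+ψ(Kᵢ−1)) = 0.
Feasibility: ΣzᵢKᵢ = 1.3092, Σzᵢ/Kᵢ = 2.3343 — both > 1, two phases present.
Iterate (Newton) starting at ψ = 0.5:
  ψ = 0.5000: g = -0.42673, g' = -1.1525 → ψ = 0.1297
  ψ = 0.1297: g = 0.03623, g' = -1.6530 → ψ = 0.1517
  ψ = 0.1517: g = 0.00109, g' = -1.5560 → ψ = 0.1524
Converged at ψ = 0.1524.
Compositions from xᵢ = zᵢ/(1+ψ(Kᵢ−1)), yᵢ = Kᵢxᵢ:
  A: x = 0.1841, y = 0.7362
  B: x = 0.3970, y = 0.1326
  C: x = 0.1389, y = 0.0461
  D: x = 0.2800, y = 0.0851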